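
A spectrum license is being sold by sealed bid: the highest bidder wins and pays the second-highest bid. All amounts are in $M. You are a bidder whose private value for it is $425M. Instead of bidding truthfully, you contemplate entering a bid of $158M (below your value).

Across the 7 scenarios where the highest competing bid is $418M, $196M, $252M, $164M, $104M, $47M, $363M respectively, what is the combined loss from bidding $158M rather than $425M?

The deviation costs you only when the competing bid falls strictly between $158M and $425M; elsewhere both bids give the same outcome.
$418M: truthful payoff $7M, deviation payoff $0M → loss $7M.
$196M: truthful payoff $229M, deviation payoff $0M → loss $229M.
$252M: truthful payoff $173M, deviation payoff $0M → loss $173M.
$164M: truthful payoff $261M, deviation payoff $0M → loss $261M.
$104M: outcomes coincide → loss $0M.
$47M: outcomes coincide → loss $0M.
$363M: truthful payoff $62M, deviation payoff $0M → loss $62M.
Total loss = $7M + $229M + $173M + $261M + $62M = $732M.

$732M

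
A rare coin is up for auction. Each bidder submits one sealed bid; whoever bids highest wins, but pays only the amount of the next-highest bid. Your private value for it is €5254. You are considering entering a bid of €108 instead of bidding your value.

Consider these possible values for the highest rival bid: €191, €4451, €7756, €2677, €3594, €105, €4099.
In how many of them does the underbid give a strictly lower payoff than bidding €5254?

5

The deviation hurts exactly when the highest competing bid lies strictly between €108 and €5254 — underbidding then forfeits a profitable win.
€191: inside the interval → strictly worse (loss €5063).
€4451: inside the interval → strictly worse (loss €803).
€7756: above both → same outcome either way.
€2677: inside the interval → strictly worse (loss €2577).
€3594: inside the interval → strictly worse (loss €1660).
€105: below both → same outcome either way.
€4099: inside the interval → strictly worse (loss €1155).
Count: 5.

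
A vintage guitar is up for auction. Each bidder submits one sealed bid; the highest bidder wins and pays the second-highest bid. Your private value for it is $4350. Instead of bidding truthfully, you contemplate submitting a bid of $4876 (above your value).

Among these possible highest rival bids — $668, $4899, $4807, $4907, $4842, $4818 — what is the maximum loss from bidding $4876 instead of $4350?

$492

$668: same outcome either way → loss $0.
$4899: same outcome either way → loss $0.
$4807: truthful gives $0, deviation gives −$457 → loss $457.
$4907: same outcome either way → loss $0.
$4842: truthful gives $0, deviation gives −$492 → loss $492.
$4818: truthful gives $0, deviation gives −$468 → loss $468.
Maximum loss: $492.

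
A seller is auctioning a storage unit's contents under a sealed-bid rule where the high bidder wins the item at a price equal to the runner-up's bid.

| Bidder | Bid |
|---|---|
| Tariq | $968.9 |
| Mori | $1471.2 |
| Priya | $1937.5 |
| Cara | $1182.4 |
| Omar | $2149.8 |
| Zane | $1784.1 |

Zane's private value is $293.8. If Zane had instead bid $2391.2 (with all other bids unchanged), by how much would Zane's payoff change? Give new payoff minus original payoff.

−$1856

The highest bid among the other bidders is $2149.8; Zane's bid doesn't change that.
Original bid $1784.1: Zane is not highest (top rival bid is $2149.8); payoff $0.
Alternative bid $2391.2: Zane is highest, pays the top rival bid $2149.8; payoff $293.8 − $2149.8 = −$1856.
Change in payoff = −$1856 − ($0) = −$1856.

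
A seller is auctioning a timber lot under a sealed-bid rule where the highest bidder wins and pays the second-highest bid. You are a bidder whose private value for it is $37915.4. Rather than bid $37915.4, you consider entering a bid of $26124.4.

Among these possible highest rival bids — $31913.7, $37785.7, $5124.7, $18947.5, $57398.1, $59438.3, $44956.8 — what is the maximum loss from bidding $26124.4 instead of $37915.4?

$6001.7

$31913.7: truthful gives $6001.7, deviation gives $0 → loss $6001.7.
$37785.7: truthful gives $129.7, deviation gives $0 → loss $129.7.
$5124.7: same outcome either way → loss $0.
$18947.5: same outcome either way → loss $0.
$57398.1: same outcome either way → loss $0.
$59438.3: same outcome either way → loss $0.
$44956.8: same outcome either way → loss $0.
Maximum loss: $6001.7.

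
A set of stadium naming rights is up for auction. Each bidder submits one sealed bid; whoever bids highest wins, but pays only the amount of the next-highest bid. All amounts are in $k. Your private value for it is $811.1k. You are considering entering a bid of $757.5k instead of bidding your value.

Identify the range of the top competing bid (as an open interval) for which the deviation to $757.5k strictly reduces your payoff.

If the competing bid is below $757.5k, both bids win at the same price — no difference.
If it is above $811.1k, both bids lose — no difference.
If it lies strictly between $757.5k and $811.1k, bidding your value wins at a price below your value (positive payoff) while bidding $757.5k loses (payoff 0).
So the deviation strictly hurts on the open interval ($757.5k, $811.1k).
Because the price is fixed by the runner-up's bid, deviating from your value can only change a good outcome into a bad one — never the reverse.

($757.5k, $811.1k)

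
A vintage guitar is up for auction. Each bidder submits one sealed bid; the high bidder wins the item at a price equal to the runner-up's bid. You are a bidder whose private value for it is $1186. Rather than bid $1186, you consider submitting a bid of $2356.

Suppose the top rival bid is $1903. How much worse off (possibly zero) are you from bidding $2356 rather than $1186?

Bidding your value $1186: you lose (since $1186 < $1903). Payoff $0.
Bidding $2356: you win and pay $1903. Payoff $1186 − $1903 = −$717.
The competing bid $1903 lies between your value and your inflated bid, so overbidding wins an item priced above your value.
Loss from deviating = $0 − (−$717) = $717.

$717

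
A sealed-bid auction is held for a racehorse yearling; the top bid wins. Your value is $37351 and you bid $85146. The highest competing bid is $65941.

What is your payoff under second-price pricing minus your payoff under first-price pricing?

You have the highest bid, so you win under either rule.
Second-price: pay $65941 → payoff −$28590.
First-price: pay your own bid $85146 → payoff −$47795.
Difference = −$28590 − (−$47795) = $19205.

$19205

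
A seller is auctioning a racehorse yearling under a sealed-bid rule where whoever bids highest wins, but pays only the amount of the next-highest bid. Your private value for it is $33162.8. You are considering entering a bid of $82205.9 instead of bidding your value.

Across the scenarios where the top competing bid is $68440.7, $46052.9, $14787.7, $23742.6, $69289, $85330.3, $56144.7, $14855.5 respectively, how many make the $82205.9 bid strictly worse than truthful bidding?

The deviation hurts exactly when the highest competing bid lies strictly between $33162.8 and $82205.9 — overbidding then wins at a price above your value.
$68440.7: inside the interval → strictly worse (loss $35277.9).
$46052.9: inside the interval → strictly worse (loss $12890.1).
$14787.7: below both → same outcome either way.
$23742.6: below both → same outcome either way.
$69289: inside the interval → strictly worse (loss $36126.2).
$85330.3: above both → same outcome either way.
$56144.7: inside the interval → strictly worse (loss $22981.9).
$14855.5: below both → same outcome either way.
Count: 4.

4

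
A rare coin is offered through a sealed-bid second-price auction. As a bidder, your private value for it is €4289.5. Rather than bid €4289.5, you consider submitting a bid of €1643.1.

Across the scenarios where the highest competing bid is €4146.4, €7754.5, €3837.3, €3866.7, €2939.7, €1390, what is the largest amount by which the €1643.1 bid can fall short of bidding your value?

€4146.4: truthful gives €143.1, deviation gives €0 → loss €143.1.
€7754.5: same outcome either way → loss €0.
€3837.3: truthful gives €452.2, deviation gives €0 → loss €452.2.
€3866.7: truthful gives €422.8, deviation gives €0 → loss €422.8.
€2939.7: truthful gives €1349.8, deviation gives €0 → loss €1349.8.
€1390: same outcome either way → loss €0.
Maximum loss: €1349.8.

€1349.8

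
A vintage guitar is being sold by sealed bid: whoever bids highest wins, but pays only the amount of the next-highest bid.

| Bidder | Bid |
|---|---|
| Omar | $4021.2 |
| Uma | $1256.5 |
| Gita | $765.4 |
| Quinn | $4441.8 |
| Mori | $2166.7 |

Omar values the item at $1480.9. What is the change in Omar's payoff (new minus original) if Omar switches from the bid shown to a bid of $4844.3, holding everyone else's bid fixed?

The highest bid among the other bidders is $4441.8; Omar's bid doesn't change that.
Original bid $4021.2: Omar is not highest (top rival bid is $4441.8); payoff $0.
Alternative bid $4844.3: Omar is highest, pays the top rival bid $4441.8; payoff $1480.9 − $4441.8 = −$2960.9.
Change in payoff = −$2960.9 − ($0) = −$2960.9.

−$2960.9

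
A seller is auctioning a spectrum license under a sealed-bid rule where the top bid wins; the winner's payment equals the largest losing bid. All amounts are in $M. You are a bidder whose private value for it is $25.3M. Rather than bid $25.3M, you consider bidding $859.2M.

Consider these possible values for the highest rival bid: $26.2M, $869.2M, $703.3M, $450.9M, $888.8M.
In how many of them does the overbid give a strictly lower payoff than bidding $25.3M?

3

The deviation hurts exactly when the highest competing bid lies strictly between $25.3M and $859.2M — overbidding then wins at a price above your value.
$26.2M: inside the interval → strictly worse (loss $0.9M).
$869.2M: above both → same outcome either way.
$703.3M: inside the interval → strictly worse (loss $678M).
$450.9M: inside the interval → strictly worse (loss $425.6M).
$888.8M: above both → same outcome either way.
Count: 3.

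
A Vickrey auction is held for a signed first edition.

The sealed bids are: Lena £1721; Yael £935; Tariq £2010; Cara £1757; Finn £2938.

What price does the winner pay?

£2010

Highest bid: Finn at £2938, so Finn wins.
Second-highest bid: Tariq at £2010 — that is the price the winner pays.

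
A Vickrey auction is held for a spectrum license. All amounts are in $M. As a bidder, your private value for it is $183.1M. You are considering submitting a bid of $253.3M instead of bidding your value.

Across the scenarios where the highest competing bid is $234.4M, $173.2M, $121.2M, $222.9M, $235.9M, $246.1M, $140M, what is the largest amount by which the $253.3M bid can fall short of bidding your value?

$63M

$234.4M: truthful gives $0M, deviation gives −$51.3M → loss $51.3M.
$173.2M: same outcome either way → loss $0M.
$121.2M: same outcome either way → loss $0M.
$222.9M: truthful gives $0M, deviation gives −$39.8M → loss $39.8M.
$235.9M: truthful gives $0M, deviation gives −$52.8M → loss $52.8M.
$246.1M: truthful gives $0M, deviation gives −$63M → loss $63M.
$140M: same outcome either way → loss $0M.
Maximum loss: $63M.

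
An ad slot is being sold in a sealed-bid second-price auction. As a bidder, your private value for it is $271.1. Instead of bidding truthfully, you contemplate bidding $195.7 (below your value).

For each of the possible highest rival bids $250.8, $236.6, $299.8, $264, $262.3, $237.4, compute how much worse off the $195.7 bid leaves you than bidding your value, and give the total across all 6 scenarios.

The deviation costs you only when the competing bid falls strictly between $195.7 and $271.1; elsewhere both bids give the same outcome.
$250.8: truthful payoff $20.3, deviation payoff $0 → loss $20.3.
$236.6: truthful payoff $34.5, deviation payoff $0 → loss $34.5.
$299.8: outcomes coincide → loss $0.
$264: truthful payoff $7.1, deviation payoff $0 → loss $7.1.
$262.3: truthful payoff $8.8, deviation payoff $0 → loss $8.8.
$237.4: truthful payoff $33.7, deviation payoff $0 → loss $33.7.
Total loss = $20.3 + $34.5 + $7.1 + $8.8 + $33.7 = $104.4.

$104.4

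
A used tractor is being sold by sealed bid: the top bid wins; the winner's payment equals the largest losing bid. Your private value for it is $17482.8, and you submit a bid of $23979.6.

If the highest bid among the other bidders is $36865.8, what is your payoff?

$0

Your bid $23979.6 is below the highest competing bid $36865.8, so you lose.
A losing bidder pays nothing and receives nothing: payoff = $0.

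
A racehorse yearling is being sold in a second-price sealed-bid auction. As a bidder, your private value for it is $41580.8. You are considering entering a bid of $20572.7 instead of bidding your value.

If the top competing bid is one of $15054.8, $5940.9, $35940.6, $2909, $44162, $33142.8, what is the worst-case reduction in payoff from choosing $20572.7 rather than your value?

$15054.8: same outcome either way → loss $0.
$5940.9: same outcome either way → loss $0.
$35940.6: truthful gives $5640.2, deviation gives $0 → loss $5640.2.
$2909: same outcome either way → loss $0.
$44162: same outcome either way → loss $0.
$33142.8: truthful gives $8438, deviation gives $0 → loss $8438.
Maximum loss: $8438.

$8438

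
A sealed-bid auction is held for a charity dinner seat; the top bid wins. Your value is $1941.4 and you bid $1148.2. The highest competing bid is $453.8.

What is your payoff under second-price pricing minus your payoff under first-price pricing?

You have the highest bid, so you win under either rule.
Second-price: pay $453.8 → payoff $1487.6.
First-price: pay your own bid $1148.2 → payoff $793.2.
Difference = $1487.6 − ($793.2) = $694.4.

$694.4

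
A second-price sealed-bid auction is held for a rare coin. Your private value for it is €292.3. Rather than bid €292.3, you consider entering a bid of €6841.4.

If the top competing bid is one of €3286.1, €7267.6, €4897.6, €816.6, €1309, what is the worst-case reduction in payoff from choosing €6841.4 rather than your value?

€4605.3

€3286.1: truthful gives €0, deviation gives −€2993.8 → loss €2993.8.
€7267.6: same outcome either way → loss €0.
€4897.6: truthful gives €0, deviation gives −€4605.3 → loss €4605.3.
€816.6: truthful gives €0, deviation gives −€524.3 → loss €524.3.
€1309: truthful gives €0, deviation gives −€1016.7 → loss €1016.7.
Maximum loss: €4605.3.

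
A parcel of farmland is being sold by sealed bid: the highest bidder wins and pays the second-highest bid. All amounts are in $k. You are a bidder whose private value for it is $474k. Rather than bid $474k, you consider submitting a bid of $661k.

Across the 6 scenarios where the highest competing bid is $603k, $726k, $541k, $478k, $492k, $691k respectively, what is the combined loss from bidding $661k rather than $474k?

$218k

The deviation costs you only when the competing bid falls strictly between $474k and $661k; elsewhere both bids give the same outcome.
$603k: truthful payoff $0k, deviation payoff −$129k → loss $129k.
$726k: outcomes coincide → loss $0k.
$541k: truthful payoff $0k, deviation payoff −$67k → loss $67k.
$478k: truthful payoff $0k, deviation payoff −$4k → loss $4k.
$492k: truthful payoff $0k, deviation payoff −$18k → loss $18k.
$691k: outcomes coincide → loss $0k.
Total loss = $129k + $67k + $4k + $18k = $218k.
Because the price is fixed by the runner-up's bid, deviating from your value can only change a good outcome into a bad one — never the reverse.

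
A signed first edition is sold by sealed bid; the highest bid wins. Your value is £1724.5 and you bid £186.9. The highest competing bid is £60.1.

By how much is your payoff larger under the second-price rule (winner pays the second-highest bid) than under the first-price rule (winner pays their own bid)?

You have the highest bid, so you win under either rule.
Second-price: pay £60.1 → payoff £1664.4.
First-price: pay your own bid £186.9 → payoff £1537.6.
Difference = £1664.4 − (£1537.6) = £126.8.

£126.8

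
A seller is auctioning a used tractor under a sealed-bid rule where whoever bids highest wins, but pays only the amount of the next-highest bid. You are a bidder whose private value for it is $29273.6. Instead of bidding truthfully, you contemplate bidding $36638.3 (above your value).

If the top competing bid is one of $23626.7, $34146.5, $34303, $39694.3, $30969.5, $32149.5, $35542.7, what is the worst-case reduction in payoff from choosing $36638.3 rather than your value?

$23626.7: same outcome either way → loss $0.
$34146.5: truthful gives $0, deviation gives −$4872.9 → loss $4872.9.
$34303: truthful gives $0, deviation gives −$5029.4 → loss $5029.4.
$39694.3: same outcome either way → loss $0.
$30969.5: truthful gives $0, deviation gives −$1695.9 → loss $1695.9.
$32149.5: truthful gives $0, deviation gives −$2875.9 → loss $2875.9.
$35542.7: truthful gives $0, deviation gives −$6269.1 → loss $6269.1.
Maximum loss: $6269.1.

$6269.1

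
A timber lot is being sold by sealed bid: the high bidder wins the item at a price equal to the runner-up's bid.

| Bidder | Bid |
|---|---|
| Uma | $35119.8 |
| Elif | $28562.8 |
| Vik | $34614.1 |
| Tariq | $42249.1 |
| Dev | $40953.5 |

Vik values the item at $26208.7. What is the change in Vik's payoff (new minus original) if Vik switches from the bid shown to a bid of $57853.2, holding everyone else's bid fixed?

The highest bid among the other bidders is $42249.1; Vik's bid doesn't change that.
Original bid $34614.1: Vik is not highest (top rival bid is $42249.1); payoff $0.
Alternative bid $57853.2: Vik is highest, pays the top rival bid $42249.1; payoff $26208.7 − $42249.1 = −$16040.4.
Change in payoff = −$16040.4 − ($0) = −$16040.4.

−$16040.4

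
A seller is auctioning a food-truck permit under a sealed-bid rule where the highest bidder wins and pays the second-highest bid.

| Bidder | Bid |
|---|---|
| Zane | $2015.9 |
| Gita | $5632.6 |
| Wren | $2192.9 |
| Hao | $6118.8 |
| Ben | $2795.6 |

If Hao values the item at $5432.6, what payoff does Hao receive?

−$200

Highest bid: Hao at $6118.8, so Hao wins.
Second-highest bid: Gita at $5632.6 — that is the price the winner pays.
Hao's payoff = value − price = $5432.6 − $5632.6 = −$200.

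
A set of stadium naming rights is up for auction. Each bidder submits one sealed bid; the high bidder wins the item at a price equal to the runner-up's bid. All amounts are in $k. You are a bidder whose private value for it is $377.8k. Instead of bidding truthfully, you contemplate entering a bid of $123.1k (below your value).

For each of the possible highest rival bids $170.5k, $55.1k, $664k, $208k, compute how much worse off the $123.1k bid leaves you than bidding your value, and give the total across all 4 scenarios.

$377.1k

The deviation costs you only when the competing bid falls strictly between $123.1k and $377.8k; elsewhere both bids give the same outcome.
$170.5k: truthful payoff $207.3k, deviation payoff $0k → loss $207.3k.
$55.1k: outcomes coincide → loss $0k.
$664k: outcomes coincide → loss $0k.
$208k: truthful payoff $169.8k, deviation payoff $0k → loss $169.8k.
Total loss = $207.3k + $169.8k = $377.1k.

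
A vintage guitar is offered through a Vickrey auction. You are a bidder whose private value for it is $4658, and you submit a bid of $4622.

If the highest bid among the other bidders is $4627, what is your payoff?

Your bid $4622 is below the highest competing bid $4627, so you lose.
A losing bidder pays nothing and receives nothing: payoff = $0.

$0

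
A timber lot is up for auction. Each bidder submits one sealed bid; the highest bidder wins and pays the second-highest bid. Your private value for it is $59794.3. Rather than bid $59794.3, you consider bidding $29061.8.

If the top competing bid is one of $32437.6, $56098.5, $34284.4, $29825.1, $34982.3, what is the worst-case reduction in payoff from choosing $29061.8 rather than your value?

$29969.2

$32437.6: truthful gives $27356.7, deviation gives $0 → loss $27356.7.
$56098.5: truthful gives $3695.8, deviation gives $0 → loss $3695.8.
$34284.4: truthful gives $25509.9, deviation gives $0 → loss $25509.9.
$29825.1: truthful gives $29969.2, deviation gives $0 → loss $29969.2.
$34982.3: truthful gives $24812, deviation gives $0 → loss $24812.
Maximum loss: $29969.2.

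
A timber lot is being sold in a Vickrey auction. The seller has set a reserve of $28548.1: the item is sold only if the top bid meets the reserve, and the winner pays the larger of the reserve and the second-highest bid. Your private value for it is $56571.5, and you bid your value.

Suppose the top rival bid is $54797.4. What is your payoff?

$1774.1

Your bid $56571.5 is the highest and exceeds the reserve.
Price = max(second-highest bid, reserve) = max($54797.4, $28548.1) = $54797.4.
Payoff = $56571.5 − $54797.4 = $1774.1.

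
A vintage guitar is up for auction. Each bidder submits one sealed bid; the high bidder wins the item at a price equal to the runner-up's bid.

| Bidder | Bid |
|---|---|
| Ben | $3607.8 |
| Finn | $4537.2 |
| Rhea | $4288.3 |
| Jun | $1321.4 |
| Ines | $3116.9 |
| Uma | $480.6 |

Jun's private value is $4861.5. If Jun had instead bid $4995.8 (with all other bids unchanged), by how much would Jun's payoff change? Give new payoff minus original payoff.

$324.3

The highest bid among the other bidders is $4537.2; Jun's bid doesn't change that.
Original bid $1321.4: Jun is not highest (top rival bid is $4537.2); payoff $0.
Alternative bid $4995.8: Jun is highest, pays the top rival bid $4537.2; payoff $4861.5 − $4537.2 = $324.3.
Change in payoff = $324.3 − ($0) = $324.3.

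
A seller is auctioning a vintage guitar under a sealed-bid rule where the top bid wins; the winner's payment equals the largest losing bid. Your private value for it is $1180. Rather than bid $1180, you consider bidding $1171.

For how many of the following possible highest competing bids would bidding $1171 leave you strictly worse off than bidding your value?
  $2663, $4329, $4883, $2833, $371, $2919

The deviation hurts exactly when the highest competing bid lies strictly between $1171 and $1180 — underbidding then forfeits a profitable win.
$2663: above both → same outcome either way.
$4329: above both → same outcome either way.
$4883: above both → same outcome either way.
$2833: above both → same outcome either way.
$371: below both → same outcome either way.
$2919: above both → same outcome either way.
Count: 0.

0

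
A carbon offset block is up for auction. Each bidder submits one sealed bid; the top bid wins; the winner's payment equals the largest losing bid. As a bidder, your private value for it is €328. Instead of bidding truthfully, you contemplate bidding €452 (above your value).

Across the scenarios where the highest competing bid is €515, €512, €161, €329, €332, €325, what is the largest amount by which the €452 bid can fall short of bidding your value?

€515: same outcome either way → loss €0.
€512: same outcome either way → loss €0.
€161: same outcome either way → loss €0.
€329: truthful gives €0, deviation gives −€1 → loss €1.
€332: truthful gives €0, deviation gives −€4 → loss €4.
€325: same outcome either way → loss €0.
Maximum loss: €4.

€4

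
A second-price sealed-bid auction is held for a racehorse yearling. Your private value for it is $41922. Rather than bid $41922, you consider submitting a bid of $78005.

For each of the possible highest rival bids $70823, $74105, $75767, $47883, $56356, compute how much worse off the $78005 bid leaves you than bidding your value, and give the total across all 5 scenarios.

$115324

The deviation costs you only when the competing bid falls strictly between $41922 and $78005; elsewhere both bids give the same outcome.
$70823: truthful payoff $0, deviation payoff −$28901 → loss $28901.
$74105: truthful payoff $0, deviation payoff −$32183 → loss $32183.
$75767: truthful payoff $0, deviation payoff −$33845 → loss $33845.
$47883: truthful payoff $0, deviation payoff −$5961 → loss $5961.
$56356: truthful payoff $0, deviation payoff −$14434 → loss $14434.
Total loss = $28901 + $32183 + $33845 + $5961 + $14434 = $115324.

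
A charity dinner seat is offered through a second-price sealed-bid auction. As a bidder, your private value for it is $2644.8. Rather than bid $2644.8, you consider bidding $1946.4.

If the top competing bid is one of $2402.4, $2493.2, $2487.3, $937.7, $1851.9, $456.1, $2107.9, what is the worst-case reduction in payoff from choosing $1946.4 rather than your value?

$2402.4: truthful gives $242.4, deviation gives $0 → loss $242.4.
$2493.2: truthful gives $151.6, deviation gives $0 → loss $151.6.
$2487.3: truthful gives $157.5, deviation gives $0 → loss $157.5.
$937.7: same outcome either way → loss $0.
$1851.9: same outcome either way → loss $0.
$456.1: same outcome either way → loss $0.
$2107.9: truthful gives $536.9, deviation gives $0 → loss $536.9.
Maximum loss: $536.9.

$536.9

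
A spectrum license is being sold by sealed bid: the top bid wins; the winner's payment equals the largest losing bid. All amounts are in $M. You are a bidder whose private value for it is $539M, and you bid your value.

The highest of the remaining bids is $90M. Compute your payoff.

$449M

Your bid $539M exceeds the highest competing bid $90M, so you win.
In a second-price auction the winner pays the second-highest bid, $90M.
Payoff = value − price = $539M − $90M = $449M.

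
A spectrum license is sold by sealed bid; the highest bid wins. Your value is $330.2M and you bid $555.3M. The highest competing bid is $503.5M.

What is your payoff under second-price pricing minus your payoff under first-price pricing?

You have the highest bid, so you win under either rule.
Second-price: pay $503.5M → payoff −$173.3M.
First-price: pay your own bid $555.3M → payoff −$225.1M.
Difference = −$173.3M − (−$225.1M) = $51.8M.

$51.8M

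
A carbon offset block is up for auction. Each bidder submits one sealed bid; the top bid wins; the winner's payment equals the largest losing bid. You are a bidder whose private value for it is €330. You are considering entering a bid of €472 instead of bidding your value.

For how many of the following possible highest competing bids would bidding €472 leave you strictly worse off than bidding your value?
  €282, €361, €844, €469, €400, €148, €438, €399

The deviation hurts exactly when the highest competing bid lies strictly between €330 and €472 — overbidding then wins at a price above your value.
€282: below both → same outcome either way.
€361: inside the interval → strictly worse (loss €31).
€844: above both → same outcome either way.
€469: inside the interval → strictly worse (loss €139).
€400: inside the interval → strictly worse (loss €70).
€148: below both → same outcome either way.
€438: inside the interval → strictly worse (loss €108).
€399: inside the interval → strictly worse (loss €69).
Count: 5.

5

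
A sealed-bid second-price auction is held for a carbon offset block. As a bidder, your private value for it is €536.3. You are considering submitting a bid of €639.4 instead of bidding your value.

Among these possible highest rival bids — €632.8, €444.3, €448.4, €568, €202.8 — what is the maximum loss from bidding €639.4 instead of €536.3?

€632.8: truthful gives €0, deviation gives −€96.5 → loss €96.5.
€444.3: same outcome either way → loss €0.
€448.4: same outcome either way → loss €0.
€568: truthful gives €0, deviation gives −€31.7 → loss €31.7.
€202.8: same outcome either way → loss €0.
Maximum loss: €96.5.

€96.5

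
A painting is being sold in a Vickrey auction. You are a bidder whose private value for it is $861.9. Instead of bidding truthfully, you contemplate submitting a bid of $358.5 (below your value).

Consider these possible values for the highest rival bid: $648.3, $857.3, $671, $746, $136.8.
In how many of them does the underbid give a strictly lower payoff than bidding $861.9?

The deviation hurts exactly when the highest competing bid lies strictly between $358.5 and $861.9 — underbidding then forfeits a profitable win.
$648.3: inside the interval → strictly worse (loss $213.6).
$857.3: inside the interval → strictly worse (loss $4.6).
$671: inside the interval → strictly worse (loss $190.9).
$746: inside the interval → strictly worse (loss $115.9).
$136.8: below both → same outcome either way.
Count: 4.

4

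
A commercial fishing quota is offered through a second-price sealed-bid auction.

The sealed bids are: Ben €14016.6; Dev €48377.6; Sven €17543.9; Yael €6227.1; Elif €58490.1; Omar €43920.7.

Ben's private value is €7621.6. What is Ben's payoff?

Highest bid: Elif at €58490.1, so Elif wins.
Second-highest bid: Dev at €48377.6 — that is the price the winner pays.
Ben did not win, so Ben pays nothing and receives nothing: payoff €0.

€0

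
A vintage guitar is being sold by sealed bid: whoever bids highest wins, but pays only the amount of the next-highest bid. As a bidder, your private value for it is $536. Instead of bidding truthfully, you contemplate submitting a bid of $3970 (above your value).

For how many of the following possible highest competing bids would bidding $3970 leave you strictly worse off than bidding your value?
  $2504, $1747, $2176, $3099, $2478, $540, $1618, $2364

8

The deviation hurts exactly when the highest competing bid lies strictly between $536 and $3970 — overbidding then wins at a price above your value.
$2504: inside the interval → strictly worse (loss $1968).
$1747: inside the interval → strictly worse (loss $1211).
$2176: inside the interval → strictly worse (loss $1640).
$3099: inside the interval → strictly worse (loss $2563).
$2478: inside the interval → strictly worse (loss $1942).
$540: inside the interval → strictly worse (loss $4).
$1618: inside the interval → strictly worse (loss $1082).
$2364: inside the interval → strictly worse (loss $1828).
Count: 8.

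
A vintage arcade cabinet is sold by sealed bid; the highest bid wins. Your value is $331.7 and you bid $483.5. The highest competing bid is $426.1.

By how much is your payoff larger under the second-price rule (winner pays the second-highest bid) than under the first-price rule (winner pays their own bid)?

You have the highest bid, so you win under either rule.
Second-price: pay $426.1 → payoff −$94.4.
First-price: pay your own bid $483.5 → payoff −$151.8.
Difference = −$94.4 − (−$151.8) = $57.4.

$57.4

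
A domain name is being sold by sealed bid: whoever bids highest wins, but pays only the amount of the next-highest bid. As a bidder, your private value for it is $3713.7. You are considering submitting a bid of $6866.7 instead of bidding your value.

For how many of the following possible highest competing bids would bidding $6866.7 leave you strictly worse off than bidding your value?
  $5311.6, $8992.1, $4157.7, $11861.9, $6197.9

3

The deviation hurts exactly when the highest competing bid lies strictly between $3713.7 and $6866.7 — overbidding then wins at a price above your value.
$5311.6: inside the interval → strictly worse (loss $1597.9).
$8992.1: above both → same outcome either way.
$4157.7: inside the interval → strictly worse (loss $444).
$11861.9: above both → same outcome either way.
$6197.9: inside the interval → strictly worse (loss $2484.2).
Count: 3.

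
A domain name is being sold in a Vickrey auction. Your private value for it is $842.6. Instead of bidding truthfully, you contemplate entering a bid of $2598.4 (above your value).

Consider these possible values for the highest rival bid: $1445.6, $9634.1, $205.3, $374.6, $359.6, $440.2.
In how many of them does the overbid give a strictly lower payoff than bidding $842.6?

The deviation hurts exactly when the highest competing bid lies strictly between $842.6 and $2598.4 — overbidding then wins at a price above your value.
$1445.6: inside the interval → strictly worse (loss $603).
$9634.1: above both → same outcome either way.
$205.3: below both → same outcome either way.
$374.6: below both → same outcome either way.
$359.6: below both → same outcome either way.
$440.2: below both → same outcome either way.
Count: 1.

1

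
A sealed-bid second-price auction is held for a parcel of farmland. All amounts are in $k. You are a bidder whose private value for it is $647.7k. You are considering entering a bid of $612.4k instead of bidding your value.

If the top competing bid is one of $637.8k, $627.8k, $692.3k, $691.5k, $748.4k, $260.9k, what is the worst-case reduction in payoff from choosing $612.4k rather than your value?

$19.9k

$637.8k: truthful gives $9.9k, deviation gives $0k → loss $9.9k.
$627.8k: truthful gives $19.9k, deviation gives $0k → loss $19.9k.
$692.3k: same outcome either way → loss $0k.
$691.5k: same outcome either way → loss $0k.
$748.4k: same outcome either way → loss $0k.
$260.9k: same outcome either way → loss $0k.
Maximum loss: $19.9k.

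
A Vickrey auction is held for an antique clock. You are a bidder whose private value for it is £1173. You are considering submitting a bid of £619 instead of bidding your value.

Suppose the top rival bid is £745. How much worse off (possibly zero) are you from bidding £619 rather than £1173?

Bidding your value £1173: you win (since £1173 > £745) and pay £745. Payoff £428.
Bidding £619: you lose. Payoff £0.
The competing bid £745 lies between your shaded bid and your value, so underbidding forfeits an item you could have won at a profitable price.
Loss from deviating = £428 − (£0) = £428.
Truthful bidding weakly dominates here: raising your bid can only win items priced above your value, and lowering it can only forfeit items priced below.

£428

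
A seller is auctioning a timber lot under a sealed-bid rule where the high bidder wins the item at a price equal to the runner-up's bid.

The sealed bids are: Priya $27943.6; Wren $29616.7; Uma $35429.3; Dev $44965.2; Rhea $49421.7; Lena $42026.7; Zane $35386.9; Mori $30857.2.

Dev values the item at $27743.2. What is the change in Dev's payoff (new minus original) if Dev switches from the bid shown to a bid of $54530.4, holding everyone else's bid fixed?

The highest bid among the other bidders is $49421.7; Dev's bid doesn't change that.
Original bid $44965.2: Dev is not highest (top rival bid is $49421.7); payoff $0.
Alternative bid $54530.4: Dev is highest, pays the top rival bid $49421.7; payoff $27743.2 − $49421.7 = −$21678.5.
Change in payoff = −$21678.5 − ($0) = −$21678.5.

−$21678.5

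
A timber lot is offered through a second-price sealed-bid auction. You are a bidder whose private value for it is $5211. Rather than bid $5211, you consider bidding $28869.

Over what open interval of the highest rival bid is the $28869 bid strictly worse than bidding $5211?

($5211, $28869)

If the competing bid is below $5211, both bids win at the same price — no difference.
If it is above $28869, both bids lose — no difference.
If it lies strictly between $5211 and $28869, bidding your value loses (payoff 0) while bidding $28869 wins at a price above your value (payoff negative).
So the deviation strictly hurts on the open interval ($5211, $28869).
Because the price is fixed by the runner-up's bid, deviating from your value can only change a good outcome into a bad one — never the reverse.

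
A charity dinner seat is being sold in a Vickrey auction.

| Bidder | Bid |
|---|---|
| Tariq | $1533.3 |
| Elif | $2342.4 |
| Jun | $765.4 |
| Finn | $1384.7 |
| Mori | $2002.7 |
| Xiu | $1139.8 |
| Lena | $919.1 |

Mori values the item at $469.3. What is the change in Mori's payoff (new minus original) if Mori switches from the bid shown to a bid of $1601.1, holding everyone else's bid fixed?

$0

The highest bid among the other bidders is $2342.4; Mori's bid doesn't change that.
Original bid $2002.7: Mori is not highest (top rival bid is $2342.4); payoff $0.
Alternative bid $1601.1: Mori is not highest (top rival bid is $2342.4); payoff $0.
Change in payoff = $0 − ($0) = $0.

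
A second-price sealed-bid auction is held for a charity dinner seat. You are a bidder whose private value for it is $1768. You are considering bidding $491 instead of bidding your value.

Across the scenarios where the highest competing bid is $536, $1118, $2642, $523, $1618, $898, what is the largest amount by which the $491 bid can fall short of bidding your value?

$1245

$536: truthful gives $1232, deviation gives $0 → loss $1232.
$1118: truthful gives $650, deviation gives $0 → loss $650.
$2642: same outcome either way → loss $0.
$523: truthful gives $1245, deviation gives $0 → loss $1245.
$1618: truthful gives $150, deviation gives $0 → loss $150.
$898: truthful gives $870, deviation gives $0 → loss $870.
Maximum loss: $1245.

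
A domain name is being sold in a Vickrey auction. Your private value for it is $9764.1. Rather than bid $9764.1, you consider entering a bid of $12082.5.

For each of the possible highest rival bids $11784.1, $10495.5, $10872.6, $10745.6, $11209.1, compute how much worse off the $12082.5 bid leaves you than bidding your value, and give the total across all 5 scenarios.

$6286.4

The deviation costs you only when the competing bid falls strictly between $9764.1 and $12082.5; elsewhere both bids give the same outcome.
$11784.1: truthful payoff $0, deviation payoff −$2020 → loss $2020.
$10495.5: truthful payoff $0, deviation payoff −$731.4 → loss $731.4.
$10872.6: truthful payoff $0, deviation payoff −$1108.5 → loss $1108.5.
$10745.6: truthful payoff $0, deviation payoff −$981.5 → loss $981.5.
$11209.1: truthful payoff $0, deviation payoff −$1445 → loss $1445.
Total loss = $2020 + $731.4 + $1108.5 + $981.5 + $1445 = $6286.4.
Because the price is fixed by the runner-up's bid, deviating from your value can only change a good outcome into a bad one — never the reverse.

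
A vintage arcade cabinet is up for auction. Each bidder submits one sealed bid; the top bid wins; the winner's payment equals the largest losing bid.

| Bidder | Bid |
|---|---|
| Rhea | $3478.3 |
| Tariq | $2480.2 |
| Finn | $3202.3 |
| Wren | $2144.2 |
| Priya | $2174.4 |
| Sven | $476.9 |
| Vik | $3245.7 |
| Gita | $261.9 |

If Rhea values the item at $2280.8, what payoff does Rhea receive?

−$964.9

Highest bid: Rhea at $3478.3, so Rhea wins.
Second-highest bid: Vik at $3245.7 — that is the price the winner pays.
Rhea's payoff = value − price = $2280.8 − $3245.7 = −$964.9.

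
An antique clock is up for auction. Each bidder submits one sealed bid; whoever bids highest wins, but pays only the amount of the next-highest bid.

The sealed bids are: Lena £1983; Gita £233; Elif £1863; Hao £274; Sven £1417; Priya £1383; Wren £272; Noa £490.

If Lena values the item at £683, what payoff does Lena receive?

Highest bid: Lena at £1983, so Lena wins.
Second-highest bid: Elif at £1863 — that is the price the winner pays.
Lena's payoff = value − price = £683 − £1863 = −£1180.

−£1180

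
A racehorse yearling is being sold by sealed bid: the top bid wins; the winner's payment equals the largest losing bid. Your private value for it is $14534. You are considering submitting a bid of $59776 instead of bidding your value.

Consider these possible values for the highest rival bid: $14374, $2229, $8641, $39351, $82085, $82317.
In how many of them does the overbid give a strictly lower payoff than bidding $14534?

The deviation hurts exactly when the highest competing bid lies strictly between $14534 and $59776 — overbidding then wins at a price above your value.
$14374: below both → same outcome either way.
$2229: below both → same outcome either way.
$8641: below both → same outcome either way.
$39351: inside the interval → strictly worse (loss $24817).
$82085: above both → same outcome either way.
$82317: above both → same outcome either way.
Count: 1.

1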